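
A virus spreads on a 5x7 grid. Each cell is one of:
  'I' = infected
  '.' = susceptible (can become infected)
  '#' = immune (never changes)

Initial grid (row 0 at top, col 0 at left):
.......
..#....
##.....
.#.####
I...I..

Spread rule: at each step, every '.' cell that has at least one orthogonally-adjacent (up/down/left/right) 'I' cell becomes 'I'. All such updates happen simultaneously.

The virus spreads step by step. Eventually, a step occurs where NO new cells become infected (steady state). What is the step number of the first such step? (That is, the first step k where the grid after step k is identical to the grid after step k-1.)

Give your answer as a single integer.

Answer: 12

Derivation:
Step 0 (initial): 2 infected
Step 1: +4 new -> 6 infected
Step 2: +2 new -> 8 infected
Step 3: +1 new -> 9 infected
Step 4: +1 new -> 10 infected
Step 5: +1 new -> 11 infected
Step 6: +2 new -> 13 infected
Step 7: +3 new -> 16 infected
Step 8: +4 new -> 20 infected
Step 9: +3 new -> 23 infected
Step 10: +3 new -> 26 infected
Step 11: +1 new -> 27 infected
Step 12: +0 new -> 27 infected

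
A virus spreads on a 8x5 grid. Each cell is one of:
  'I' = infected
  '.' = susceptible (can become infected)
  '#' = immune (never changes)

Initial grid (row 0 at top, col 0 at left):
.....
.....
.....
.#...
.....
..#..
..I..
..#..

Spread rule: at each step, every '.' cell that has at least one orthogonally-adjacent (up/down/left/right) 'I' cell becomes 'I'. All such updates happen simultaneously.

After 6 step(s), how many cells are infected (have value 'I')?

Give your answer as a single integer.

Step 0 (initial): 1 infected
Step 1: +2 new -> 3 infected
Step 2: +6 new -> 9 infected
Step 3: +6 new -> 15 infected
Step 4: +4 new -> 19 infected
Step 5: +4 new -> 23 infected
Step 6: +4 new -> 27 infected

Answer: 27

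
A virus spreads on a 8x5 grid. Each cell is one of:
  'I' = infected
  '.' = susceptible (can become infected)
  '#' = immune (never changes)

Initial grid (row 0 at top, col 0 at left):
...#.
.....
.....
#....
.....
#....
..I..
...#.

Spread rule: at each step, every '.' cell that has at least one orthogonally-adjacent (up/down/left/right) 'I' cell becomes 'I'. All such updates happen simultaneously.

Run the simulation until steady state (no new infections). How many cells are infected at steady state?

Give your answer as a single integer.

Step 0 (initial): 1 infected
Step 1: +4 new -> 5 infected
Step 2: +6 new -> 11 infected
Step 3: +6 new -> 17 infected
Step 4: +5 new -> 22 infected
Step 5: +4 new -> 26 infected
Step 6: +5 new -> 31 infected
Step 7: +3 new -> 34 infected
Step 8: +2 new -> 36 infected
Step 9: +0 new -> 36 infected

Answer: 36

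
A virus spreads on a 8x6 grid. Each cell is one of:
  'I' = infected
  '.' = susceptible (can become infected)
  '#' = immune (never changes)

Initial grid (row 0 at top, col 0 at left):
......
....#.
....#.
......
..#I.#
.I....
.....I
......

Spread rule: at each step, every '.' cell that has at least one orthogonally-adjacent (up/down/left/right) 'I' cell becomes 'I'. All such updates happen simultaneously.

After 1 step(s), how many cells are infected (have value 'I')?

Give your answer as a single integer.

Answer: 13

Derivation:
Step 0 (initial): 3 infected
Step 1: +10 new -> 13 infected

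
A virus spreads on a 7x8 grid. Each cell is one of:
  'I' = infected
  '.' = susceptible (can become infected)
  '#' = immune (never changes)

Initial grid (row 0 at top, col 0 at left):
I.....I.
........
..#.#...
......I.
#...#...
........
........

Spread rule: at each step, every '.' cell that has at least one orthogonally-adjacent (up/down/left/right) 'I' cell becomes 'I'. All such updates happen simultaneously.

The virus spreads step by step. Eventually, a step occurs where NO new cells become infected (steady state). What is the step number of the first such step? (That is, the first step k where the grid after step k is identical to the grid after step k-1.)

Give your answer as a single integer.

Step 0 (initial): 3 infected
Step 1: +9 new -> 12 infected
Step 2: +12 new -> 24 infected
Step 3: +9 new -> 33 infected
Step 4: +8 new -> 41 infected
Step 5: +4 new -> 45 infected
Step 6: +3 new -> 48 infected
Step 7: +3 new -> 51 infected
Step 8: +1 new -> 52 infected
Step 9: +0 new -> 52 infected

Answer: 9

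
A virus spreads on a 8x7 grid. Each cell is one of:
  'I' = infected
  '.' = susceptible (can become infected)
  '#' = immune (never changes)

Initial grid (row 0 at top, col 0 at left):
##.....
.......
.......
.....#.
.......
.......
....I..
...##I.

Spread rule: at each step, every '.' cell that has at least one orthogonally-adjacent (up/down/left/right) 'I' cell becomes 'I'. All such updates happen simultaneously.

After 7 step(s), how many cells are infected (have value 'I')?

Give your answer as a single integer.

Answer: 46

Derivation:
Step 0 (initial): 2 infected
Step 1: +4 new -> 6 infected
Step 2: +5 new -> 11 infected
Step 3: +7 new -> 18 infected
Step 4: +7 new -> 25 infected
Step 5: +8 new -> 33 infected
Step 6: +7 new -> 40 infected
Step 7: +6 new -> 46 infected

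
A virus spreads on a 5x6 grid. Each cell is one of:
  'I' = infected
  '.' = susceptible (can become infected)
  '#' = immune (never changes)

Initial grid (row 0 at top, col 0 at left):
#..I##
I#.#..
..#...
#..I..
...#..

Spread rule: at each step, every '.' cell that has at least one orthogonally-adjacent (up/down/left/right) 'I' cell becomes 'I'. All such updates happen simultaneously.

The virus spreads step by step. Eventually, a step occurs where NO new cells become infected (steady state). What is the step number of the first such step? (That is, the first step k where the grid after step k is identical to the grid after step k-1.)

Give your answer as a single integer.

Answer: 5

Derivation:
Step 0 (initial): 3 infected
Step 1: +5 new -> 8 infected
Step 2: +8 new -> 16 infected
Step 3: +4 new -> 20 infected
Step 4: +2 new -> 22 infected
Step 5: +0 new -> 22 infected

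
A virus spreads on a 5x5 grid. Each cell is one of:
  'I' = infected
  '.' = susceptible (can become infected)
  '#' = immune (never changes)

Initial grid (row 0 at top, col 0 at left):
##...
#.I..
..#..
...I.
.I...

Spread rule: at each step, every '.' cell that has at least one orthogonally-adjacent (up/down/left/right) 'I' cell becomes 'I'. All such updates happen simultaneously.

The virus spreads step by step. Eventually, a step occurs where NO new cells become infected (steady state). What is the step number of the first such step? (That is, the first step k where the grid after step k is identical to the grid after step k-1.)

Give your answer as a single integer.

Step 0 (initial): 3 infected
Step 1: +10 new -> 13 infected
Step 2: +6 new -> 19 infected
Step 3: +2 new -> 21 infected
Step 4: +0 new -> 21 infected

Answer: 4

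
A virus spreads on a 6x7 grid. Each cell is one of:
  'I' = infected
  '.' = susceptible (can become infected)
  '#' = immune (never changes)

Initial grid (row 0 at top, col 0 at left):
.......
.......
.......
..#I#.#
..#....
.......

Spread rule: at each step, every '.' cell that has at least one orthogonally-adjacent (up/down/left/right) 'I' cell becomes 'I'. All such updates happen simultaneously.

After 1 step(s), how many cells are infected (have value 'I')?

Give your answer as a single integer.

Answer: 3

Derivation:
Step 0 (initial): 1 infected
Step 1: +2 new -> 3 infected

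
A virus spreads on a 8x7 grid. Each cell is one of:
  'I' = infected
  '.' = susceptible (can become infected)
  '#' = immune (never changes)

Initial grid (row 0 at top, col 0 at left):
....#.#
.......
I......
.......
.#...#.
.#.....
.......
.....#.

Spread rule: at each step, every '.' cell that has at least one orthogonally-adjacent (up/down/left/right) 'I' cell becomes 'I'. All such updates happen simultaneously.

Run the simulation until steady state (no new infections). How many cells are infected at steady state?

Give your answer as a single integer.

Step 0 (initial): 1 infected
Step 1: +3 new -> 4 infected
Step 2: +5 new -> 9 infected
Step 3: +5 new -> 14 infected
Step 4: +6 new -> 20 infected
Step 5: +8 new -> 28 infected
Step 6: +7 new -> 35 infected
Step 7: +6 new -> 41 infected
Step 8: +4 new -> 45 infected
Step 9: +3 new -> 48 infected
Step 10: +1 new -> 49 infected
Step 11: +1 new -> 50 infected
Step 12: +0 new -> 50 infected

Answer: 50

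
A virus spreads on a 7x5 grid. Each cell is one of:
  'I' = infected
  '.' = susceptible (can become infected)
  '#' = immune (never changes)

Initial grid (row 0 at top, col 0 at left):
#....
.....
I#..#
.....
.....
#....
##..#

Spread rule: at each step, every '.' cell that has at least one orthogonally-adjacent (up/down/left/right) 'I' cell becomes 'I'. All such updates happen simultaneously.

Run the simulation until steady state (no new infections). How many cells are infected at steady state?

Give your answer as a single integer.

Answer: 28

Derivation:
Step 0 (initial): 1 infected
Step 1: +2 new -> 3 infected
Step 2: +3 new -> 6 infected
Step 3: +4 new -> 10 infected
Step 4: +6 new -> 16 infected
Step 5: +6 new -> 22 infected
Step 6: +4 new -> 26 infected
Step 7: +2 new -> 28 infected
Step 8: +0 new -> 28 infected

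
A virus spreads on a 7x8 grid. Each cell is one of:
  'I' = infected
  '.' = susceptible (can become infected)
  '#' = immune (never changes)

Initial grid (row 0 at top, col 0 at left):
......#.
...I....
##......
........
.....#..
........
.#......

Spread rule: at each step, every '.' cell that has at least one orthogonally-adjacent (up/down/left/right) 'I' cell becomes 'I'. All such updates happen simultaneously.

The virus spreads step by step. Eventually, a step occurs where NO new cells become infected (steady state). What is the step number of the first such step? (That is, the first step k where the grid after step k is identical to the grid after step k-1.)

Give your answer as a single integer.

Step 0 (initial): 1 infected
Step 1: +4 new -> 5 infected
Step 2: +7 new -> 12 infected
Step 3: +8 new -> 20 infected
Step 4: +8 new -> 28 infected
Step 5: +8 new -> 36 infected
Step 6: +7 new -> 43 infected
Step 7: +4 new -> 47 infected
Step 8: +3 new -> 50 infected
Step 9: +1 new -> 51 infected
Step 10: +0 new -> 51 infected

Answer: 10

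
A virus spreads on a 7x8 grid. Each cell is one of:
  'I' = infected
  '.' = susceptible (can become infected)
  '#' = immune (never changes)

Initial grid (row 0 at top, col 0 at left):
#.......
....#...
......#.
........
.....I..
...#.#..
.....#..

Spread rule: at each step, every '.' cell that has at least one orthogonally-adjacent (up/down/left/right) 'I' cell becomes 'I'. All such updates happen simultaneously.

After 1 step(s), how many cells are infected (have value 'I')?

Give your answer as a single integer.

Step 0 (initial): 1 infected
Step 1: +3 new -> 4 infected

Answer: 4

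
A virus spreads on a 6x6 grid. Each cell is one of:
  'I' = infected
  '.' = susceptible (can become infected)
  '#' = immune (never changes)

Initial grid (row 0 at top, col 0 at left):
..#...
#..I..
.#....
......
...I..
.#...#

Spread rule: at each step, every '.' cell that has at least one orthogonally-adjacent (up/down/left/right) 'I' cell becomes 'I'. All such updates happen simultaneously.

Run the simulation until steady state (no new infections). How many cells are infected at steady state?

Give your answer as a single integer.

Answer: 31

Derivation:
Step 0 (initial): 2 infected
Step 1: +8 new -> 10 infected
Step 2: +11 new -> 21 infected
Step 3: +6 new -> 27 infected
Step 4: +3 new -> 30 infected
Step 5: +1 new -> 31 infected
Step 6: +0 new -> 31 infected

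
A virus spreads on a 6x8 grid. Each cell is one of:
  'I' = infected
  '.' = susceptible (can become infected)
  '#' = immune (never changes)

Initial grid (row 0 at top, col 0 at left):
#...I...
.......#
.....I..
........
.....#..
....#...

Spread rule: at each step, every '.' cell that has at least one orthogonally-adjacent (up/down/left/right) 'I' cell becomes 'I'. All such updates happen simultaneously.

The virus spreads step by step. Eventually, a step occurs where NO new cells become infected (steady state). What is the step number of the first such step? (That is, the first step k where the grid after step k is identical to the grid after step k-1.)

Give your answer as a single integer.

Step 0 (initial): 2 infected
Step 1: +7 new -> 9 infected
Step 2: +8 new -> 17 infected
Step 3: +8 new -> 25 infected
Step 4: +6 new -> 31 infected
Step 5: +7 new -> 38 infected
Step 6: +3 new -> 41 infected
Step 7: +2 new -> 43 infected
Step 8: +1 new -> 44 infected
Step 9: +0 new -> 44 infected

Answer: 9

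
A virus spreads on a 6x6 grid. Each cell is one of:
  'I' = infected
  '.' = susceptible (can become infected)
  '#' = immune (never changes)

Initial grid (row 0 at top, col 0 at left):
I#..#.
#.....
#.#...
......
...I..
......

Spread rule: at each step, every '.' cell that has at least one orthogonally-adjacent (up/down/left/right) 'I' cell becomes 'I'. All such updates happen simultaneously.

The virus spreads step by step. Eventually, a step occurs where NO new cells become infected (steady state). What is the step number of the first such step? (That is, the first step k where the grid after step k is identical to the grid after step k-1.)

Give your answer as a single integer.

Step 0 (initial): 2 infected
Step 1: +4 new -> 6 infected
Step 2: +7 new -> 13 infected
Step 3: +7 new -> 20 infected
Step 4: +7 new -> 27 infected
Step 5: +3 new -> 30 infected
Step 6: +1 new -> 31 infected
Step 7: +0 new -> 31 infected

Answer: 7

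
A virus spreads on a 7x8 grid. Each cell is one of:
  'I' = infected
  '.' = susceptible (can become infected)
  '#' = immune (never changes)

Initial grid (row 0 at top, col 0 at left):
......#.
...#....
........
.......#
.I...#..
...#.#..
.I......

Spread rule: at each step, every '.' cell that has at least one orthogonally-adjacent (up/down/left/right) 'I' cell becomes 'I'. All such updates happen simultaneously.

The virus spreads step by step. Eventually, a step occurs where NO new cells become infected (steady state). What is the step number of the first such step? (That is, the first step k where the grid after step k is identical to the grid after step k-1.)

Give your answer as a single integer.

Step 0 (initial): 2 infected
Step 1: +6 new -> 8 infected
Step 2: +7 new -> 15 infected
Step 3: +6 new -> 21 infected
Step 4: +7 new -> 28 infected
Step 5: +5 new -> 33 infected
Step 6: +6 new -> 39 infected
Step 7: +5 new -> 44 infected
Step 8: +4 new -> 48 infected
Step 9: +1 new -> 49 infected
Step 10: +1 new -> 50 infected
Step 11: +0 new -> 50 infected

Answer: 11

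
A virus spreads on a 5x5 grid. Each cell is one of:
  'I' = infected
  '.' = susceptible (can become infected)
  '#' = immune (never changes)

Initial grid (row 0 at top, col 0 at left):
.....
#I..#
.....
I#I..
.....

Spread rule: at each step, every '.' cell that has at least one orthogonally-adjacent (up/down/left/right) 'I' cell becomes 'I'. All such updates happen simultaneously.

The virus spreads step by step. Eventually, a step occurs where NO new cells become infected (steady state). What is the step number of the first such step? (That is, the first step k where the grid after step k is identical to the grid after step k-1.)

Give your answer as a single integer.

Step 0 (initial): 3 infected
Step 1: +8 new -> 11 infected
Step 2: +7 new -> 18 infected
Step 3: +3 new -> 21 infected
Step 4: +1 new -> 22 infected
Step 5: +0 new -> 22 infected

Answer: 5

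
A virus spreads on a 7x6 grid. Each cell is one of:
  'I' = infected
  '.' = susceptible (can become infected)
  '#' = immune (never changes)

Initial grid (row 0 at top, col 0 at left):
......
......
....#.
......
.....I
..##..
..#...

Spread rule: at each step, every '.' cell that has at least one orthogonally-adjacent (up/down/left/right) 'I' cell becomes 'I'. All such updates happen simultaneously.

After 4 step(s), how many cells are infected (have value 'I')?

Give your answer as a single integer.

Step 0 (initial): 1 infected
Step 1: +3 new -> 4 infected
Step 2: +5 new -> 9 infected
Step 3: +4 new -> 13 infected
Step 4: +6 new -> 19 infected

Answer: 19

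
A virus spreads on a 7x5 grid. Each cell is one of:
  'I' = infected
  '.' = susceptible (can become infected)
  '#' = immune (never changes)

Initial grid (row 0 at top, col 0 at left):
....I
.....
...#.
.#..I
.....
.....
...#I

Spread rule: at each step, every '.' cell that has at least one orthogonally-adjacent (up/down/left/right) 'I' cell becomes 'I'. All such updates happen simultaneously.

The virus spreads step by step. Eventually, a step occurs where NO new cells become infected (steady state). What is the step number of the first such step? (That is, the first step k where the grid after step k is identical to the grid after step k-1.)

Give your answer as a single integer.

Answer: 7

Derivation:
Step 0 (initial): 3 infected
Step 1: +6 new -> 9 infected
Step 2: +5 new -> 14 infected
Step 3: +5 new -> 19 infected
Step 4: +6 new -> 25 infected
Step 5: +5 new -> 30 infected
Step 6: +2 new -> 32 infected
Step 7: +0 new -> 32 infected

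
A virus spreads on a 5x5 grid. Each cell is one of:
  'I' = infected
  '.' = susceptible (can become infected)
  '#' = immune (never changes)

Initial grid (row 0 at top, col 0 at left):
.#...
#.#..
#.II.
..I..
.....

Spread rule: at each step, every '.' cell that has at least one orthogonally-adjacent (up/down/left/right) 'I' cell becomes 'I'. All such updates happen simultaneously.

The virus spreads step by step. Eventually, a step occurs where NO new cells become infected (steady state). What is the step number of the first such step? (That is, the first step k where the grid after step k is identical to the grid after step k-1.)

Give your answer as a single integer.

Step 0 (initial): 3 infected
Step 1: +6 new -> 9 infected
Step 2: +7 new -> 16 infected
Step 3: +4 new -> 20 infected
Step 4: +0 new -> 20 infected

Answer: 4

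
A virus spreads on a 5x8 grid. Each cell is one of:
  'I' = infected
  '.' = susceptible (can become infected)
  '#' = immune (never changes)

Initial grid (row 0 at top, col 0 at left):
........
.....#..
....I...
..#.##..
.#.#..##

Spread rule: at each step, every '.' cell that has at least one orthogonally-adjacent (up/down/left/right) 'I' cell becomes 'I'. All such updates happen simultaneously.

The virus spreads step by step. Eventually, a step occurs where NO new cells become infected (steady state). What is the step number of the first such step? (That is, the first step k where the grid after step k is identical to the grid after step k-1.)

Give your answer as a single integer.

Step 0 (initial): 1 infected
Step 1: +3 new -> 4 infected
Step 2: +5 new -> 9 infected
Step 3: +7 new -> 16 infected
Step 4: +7 new -> 23 infected
Step 5: +4 new -> 27 infected
Step 6: +2 new -> 29 infected
Step 7: +0 new -> 29 infected

Answer: 7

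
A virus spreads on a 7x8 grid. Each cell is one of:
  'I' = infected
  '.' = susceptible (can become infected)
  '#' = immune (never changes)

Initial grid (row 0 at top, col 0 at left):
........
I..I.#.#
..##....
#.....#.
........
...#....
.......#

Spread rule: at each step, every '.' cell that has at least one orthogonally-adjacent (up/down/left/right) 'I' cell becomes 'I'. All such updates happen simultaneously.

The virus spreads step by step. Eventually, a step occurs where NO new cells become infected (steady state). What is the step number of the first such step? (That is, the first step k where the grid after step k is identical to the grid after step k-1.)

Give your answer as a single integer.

Step 0 (initial): 2 infected
Step 1: +6 new -> 8 infected
Step 2: +5 new -> 13 infected
Step 3: +4 new -> 17 infected
Step 4: +7 new -> 24 infected
Step 5: +9 new -> 33 infected
Step 6: +7 new -> 40 infected
Step 7: +6 new -> 46 infected
Step 8: +2 new -> 48 infected
Step 9: +0 new -> 48 infected

Answer: 9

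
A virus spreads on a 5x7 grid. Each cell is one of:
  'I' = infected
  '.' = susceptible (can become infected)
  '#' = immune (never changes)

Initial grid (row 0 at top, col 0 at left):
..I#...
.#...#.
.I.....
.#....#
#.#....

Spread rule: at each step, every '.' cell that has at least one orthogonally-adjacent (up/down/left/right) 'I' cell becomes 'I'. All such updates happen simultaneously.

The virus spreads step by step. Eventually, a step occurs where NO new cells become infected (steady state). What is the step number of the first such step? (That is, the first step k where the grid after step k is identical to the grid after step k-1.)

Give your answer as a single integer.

Answer: 8

Derivation:
Step 0 (initial): 2 infected
Step 1: +4 new -> 6 infected
Step 2: +6 new -> 12 infected
Step 3: +3 new -> 15 infected
Step 4: +4 new -> 19 infected
Step 5: +4 new -> 23 infected
Step 6: +3 new -> 26 infected
Step 7: +1 new -> 27 infected
Step 8: +0 new -> 27 infected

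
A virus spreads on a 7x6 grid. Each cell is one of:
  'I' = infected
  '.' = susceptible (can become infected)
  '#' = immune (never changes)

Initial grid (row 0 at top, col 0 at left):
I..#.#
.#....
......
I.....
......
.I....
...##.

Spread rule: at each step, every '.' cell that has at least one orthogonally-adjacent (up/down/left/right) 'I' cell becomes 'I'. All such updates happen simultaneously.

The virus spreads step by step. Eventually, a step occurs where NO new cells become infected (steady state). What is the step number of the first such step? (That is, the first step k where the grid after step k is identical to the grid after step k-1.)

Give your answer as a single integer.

Step 0 (initial): 3 infected
Step 1: +9 new -> 12 infected
Step 2: +7 new -> 19 infected
Step 3: +5 new -> 24 infected
Step 4: +5 new -> 29 infected
Step 5: +5 new -> 34 infected
Step 6: +3 new -> 37 infected
Step 7: +0 new -> 37 infected

Answer: 7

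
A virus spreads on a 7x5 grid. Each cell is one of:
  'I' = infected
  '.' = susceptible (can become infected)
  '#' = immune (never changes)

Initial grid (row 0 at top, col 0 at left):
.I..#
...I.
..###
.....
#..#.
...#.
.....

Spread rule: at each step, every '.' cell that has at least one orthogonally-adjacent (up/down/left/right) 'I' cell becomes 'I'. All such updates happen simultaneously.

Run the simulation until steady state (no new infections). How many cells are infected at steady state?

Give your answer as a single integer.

Answer: 28

Derivation:
Step 0 (initial): 2 infected
Step 1: +6 new -> 8 infected
Step 2: +2 new -> 10 infected
Step 3: +2 new -> 12 infected
Step 4: +3 new -> 15 infected
Step 5: +3 new -> 18 infected
Step 6: +4 new -> 22 infected
Step 7: +3 new -> 25 infected
Step 8: +2 new -> 27 infected
Step 9: +1 new -> 28 infected
Step 10: +0 new -> 28 infected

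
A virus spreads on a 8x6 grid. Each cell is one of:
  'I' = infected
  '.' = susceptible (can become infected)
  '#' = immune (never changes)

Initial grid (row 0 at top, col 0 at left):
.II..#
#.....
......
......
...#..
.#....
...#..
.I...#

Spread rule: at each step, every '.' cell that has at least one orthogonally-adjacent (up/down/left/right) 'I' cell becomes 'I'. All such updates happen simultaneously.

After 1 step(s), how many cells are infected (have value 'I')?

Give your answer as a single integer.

Step 0 (initial): 3 infected
Step 1: +7 new -> 10 infected

Answer: 10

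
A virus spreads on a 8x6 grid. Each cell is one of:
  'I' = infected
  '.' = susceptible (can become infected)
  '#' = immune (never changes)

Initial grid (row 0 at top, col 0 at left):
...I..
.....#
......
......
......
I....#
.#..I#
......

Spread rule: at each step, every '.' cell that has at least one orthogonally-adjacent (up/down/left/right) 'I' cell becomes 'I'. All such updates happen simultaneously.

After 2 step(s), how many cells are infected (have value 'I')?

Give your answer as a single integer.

Answer: 26

Derivation:
Step 0 (initial): 3 infected
Step 1: +9 new -> 12 infected
Step 2: +14 new -> 26 infected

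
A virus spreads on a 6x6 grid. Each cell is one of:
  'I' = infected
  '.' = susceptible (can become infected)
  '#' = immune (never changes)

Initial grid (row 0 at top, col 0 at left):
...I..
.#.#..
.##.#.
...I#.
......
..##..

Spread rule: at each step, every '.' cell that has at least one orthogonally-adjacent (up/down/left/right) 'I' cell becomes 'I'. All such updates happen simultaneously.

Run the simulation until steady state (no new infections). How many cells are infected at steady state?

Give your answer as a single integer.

Answer: 28

Derivation:
Step 0 (initial): 2 infected
Step 1: +5 new -> 7 infected
Step 2: +7 new -> 14 infected
Step 3: +6 new -> 20 infected
Step 4: +7 new -> 27 infected
Step 5: +1 new -> 28 infected
Step 6: +0 new -> 28 infected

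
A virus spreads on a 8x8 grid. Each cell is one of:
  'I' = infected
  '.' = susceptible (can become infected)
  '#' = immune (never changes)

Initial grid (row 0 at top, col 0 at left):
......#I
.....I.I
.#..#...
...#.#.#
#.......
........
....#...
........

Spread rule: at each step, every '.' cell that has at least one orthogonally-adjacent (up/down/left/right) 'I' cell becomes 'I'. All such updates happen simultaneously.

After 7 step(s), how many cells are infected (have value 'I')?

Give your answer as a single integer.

Step 0 (initial): 3 infected
Step 1: +5 new -> 8 infected
Step 2: +3 new -> 11 infected
Step 3: +4 new -> 15 infected
Step 4: +4 new -> 19 infected
Step 5: +6 new -> 25 infected
Step 6: +8 new -> 33 infected
Step 7: +9 new -> 42 infected

Answer: 42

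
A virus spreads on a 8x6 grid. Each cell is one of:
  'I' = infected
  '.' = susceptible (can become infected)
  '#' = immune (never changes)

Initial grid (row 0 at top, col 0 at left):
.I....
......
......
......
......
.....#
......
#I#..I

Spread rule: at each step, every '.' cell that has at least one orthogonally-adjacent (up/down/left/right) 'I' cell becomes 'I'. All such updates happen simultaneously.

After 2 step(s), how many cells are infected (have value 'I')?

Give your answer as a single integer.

Step 0 (initial): 3 infected
Step 1: +6 new -> 9 infected
Step 2: +9 new -> 18 infected

Answer: 18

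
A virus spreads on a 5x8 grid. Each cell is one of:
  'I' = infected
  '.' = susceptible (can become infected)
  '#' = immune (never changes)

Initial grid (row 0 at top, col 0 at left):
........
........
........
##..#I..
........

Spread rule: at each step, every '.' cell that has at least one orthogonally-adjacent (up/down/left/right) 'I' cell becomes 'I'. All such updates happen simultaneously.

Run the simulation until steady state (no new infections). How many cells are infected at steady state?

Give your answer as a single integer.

Step 0 (initial): 1 infected
Step 1: +3 new -> 4 infected
Step 2: +6 new -> 10 infected
Step 3: +7 new -> 17 infected
Step 4: +7 new -> 24 infected
Step 5: +6 new -> 30 infected
Step 6: +4 new -> 34 infected
Step 7: +2 new -> 36 infected
Step 8: +1 new -> 37 infected
Step 9: +0 new -> 37 infected

Answer: 37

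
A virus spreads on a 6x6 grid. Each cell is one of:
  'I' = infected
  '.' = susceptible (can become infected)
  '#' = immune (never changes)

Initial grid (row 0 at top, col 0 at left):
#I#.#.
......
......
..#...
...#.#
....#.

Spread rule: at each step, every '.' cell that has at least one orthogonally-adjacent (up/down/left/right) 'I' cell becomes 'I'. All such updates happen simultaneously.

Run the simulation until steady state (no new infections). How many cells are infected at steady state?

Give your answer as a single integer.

Step 0 (initial): 1 infected
Step 1: +1 new -> 2 infected
Step 2: +3 new -> 5 infected
Step 3: +4 new -> 9 infected
Step 4: +5 new -> 14 infected
Step 5: +6 new -> 20 infected
Step 6: +5 new -> 25 infected
Step 7: +3 new -> 28 infected
Step 8: +0 new -> 28 infected

Answer: 28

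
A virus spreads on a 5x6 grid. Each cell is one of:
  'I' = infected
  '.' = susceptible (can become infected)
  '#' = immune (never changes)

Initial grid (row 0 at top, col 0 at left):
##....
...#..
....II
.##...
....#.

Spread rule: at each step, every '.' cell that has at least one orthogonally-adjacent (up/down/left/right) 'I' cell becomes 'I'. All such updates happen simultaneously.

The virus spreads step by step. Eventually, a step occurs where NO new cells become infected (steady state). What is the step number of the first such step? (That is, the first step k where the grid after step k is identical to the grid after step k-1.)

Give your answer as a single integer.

Step 0 (initial): 2 infected
Step 1: +5 new -> 7 infected
Step 2: +5 new -> 12 infected
Step 3: +4 new -> 16 infected
Step 4: +4 new -> 20 infected
Step 5: +3 new -> 23 infected
Step 6: +1 new -> 24 infected
Step 7: +0 new -> 24 infected

Answer: 7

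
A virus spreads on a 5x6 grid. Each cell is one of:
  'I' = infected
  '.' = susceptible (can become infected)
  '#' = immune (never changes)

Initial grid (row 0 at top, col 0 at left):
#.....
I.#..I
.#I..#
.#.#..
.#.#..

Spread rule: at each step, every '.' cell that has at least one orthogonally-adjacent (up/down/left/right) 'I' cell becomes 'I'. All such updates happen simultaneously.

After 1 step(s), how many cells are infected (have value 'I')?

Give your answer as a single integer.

Answer: 9

Derivation:
Step 0 (initial): 3 infected
Step 1: +6 new -> 9 infected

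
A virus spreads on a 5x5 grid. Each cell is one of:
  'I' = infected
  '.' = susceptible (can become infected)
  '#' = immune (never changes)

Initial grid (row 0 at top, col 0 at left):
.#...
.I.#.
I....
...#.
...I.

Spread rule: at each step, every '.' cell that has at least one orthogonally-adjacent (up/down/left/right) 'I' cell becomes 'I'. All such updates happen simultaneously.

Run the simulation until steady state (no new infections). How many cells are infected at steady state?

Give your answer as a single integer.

Answer: 22

Derivation:
Step 0 (initial): 3 infected
Step 1: +6 new -> 9 infected
Step 2: +8 new -> 17 infected
Step 3: +3 new -> 20 infected
Step 4: +2 new -> 22 infected
Step 5: +0 new -> 22 infected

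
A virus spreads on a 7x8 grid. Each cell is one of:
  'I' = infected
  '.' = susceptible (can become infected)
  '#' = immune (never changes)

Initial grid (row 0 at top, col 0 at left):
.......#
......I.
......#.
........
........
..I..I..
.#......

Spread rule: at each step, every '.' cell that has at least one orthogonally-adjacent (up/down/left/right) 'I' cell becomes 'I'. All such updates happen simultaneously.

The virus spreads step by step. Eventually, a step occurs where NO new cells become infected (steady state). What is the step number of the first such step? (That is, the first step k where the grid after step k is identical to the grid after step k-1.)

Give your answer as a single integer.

Answer: 8

Derivation:
Step 0 (initial): 3 infected
Step 1: +11 new -> 14 infected
Step 2: +15 new -> 29 infected
Step 3: +13 new -> 42 infected
Step 4: +5 new -> 47 infected
Step 5: +3 new -> 50 infected
Step 6: +2 new -> 52 infected
Step 7: +1 new -> 53 infected
Step 8: +0 new -> 53 infected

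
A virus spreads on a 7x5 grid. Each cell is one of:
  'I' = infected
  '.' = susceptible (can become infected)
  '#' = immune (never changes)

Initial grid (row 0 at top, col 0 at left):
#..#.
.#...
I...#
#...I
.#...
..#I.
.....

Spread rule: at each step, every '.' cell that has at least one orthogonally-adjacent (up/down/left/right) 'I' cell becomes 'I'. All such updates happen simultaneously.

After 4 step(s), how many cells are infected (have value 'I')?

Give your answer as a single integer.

Answer: 24

Derivation:
Step 0 (initial): 3 infected
Step 1: +7 new -> 10 infected
Step 2: +7 new -> 17 infected
Step 3: +3 new -> 20 infected
Step 4: +4 new -> 24 infected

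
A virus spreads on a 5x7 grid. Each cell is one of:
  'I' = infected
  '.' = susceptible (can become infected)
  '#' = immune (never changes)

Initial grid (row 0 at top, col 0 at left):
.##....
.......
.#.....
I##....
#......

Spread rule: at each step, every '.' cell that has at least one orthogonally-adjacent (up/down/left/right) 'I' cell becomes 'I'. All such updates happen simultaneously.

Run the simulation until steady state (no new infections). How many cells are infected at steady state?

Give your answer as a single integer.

Step 0 (initial): 1 infected
Step 1: +1 new -> 2 infected
Step 2: +1 new -> 3 infected
Step 3: +2 new -> 5 infected
Step 4: +1 new -> 6 infected
Step 5: +2 new -> 8 infected
Step 6: +3 new -> 11 infected
Step 7: +4 new -> 15 infected
Step 8: +5 new -> 20 infected
Step 9: +5 new -> 25 infected
Step 10: +3 new -> 28 infected
Step 11: +1 new -> 29 infected
Step 12: +0 new -> 29 infected

Answer: 29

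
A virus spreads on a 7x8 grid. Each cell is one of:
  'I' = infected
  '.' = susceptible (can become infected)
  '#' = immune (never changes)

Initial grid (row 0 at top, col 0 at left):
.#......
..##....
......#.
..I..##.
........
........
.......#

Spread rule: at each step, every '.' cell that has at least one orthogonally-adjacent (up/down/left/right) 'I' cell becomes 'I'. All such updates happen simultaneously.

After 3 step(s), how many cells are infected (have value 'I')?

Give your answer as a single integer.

Answer: 20

Derivation:
Step 0 (initial): 1 infected
Step 1: +4 new -> 5 infected
Step 2: +7 new -> 12 infected
Step 3: +8 new -> 20 infected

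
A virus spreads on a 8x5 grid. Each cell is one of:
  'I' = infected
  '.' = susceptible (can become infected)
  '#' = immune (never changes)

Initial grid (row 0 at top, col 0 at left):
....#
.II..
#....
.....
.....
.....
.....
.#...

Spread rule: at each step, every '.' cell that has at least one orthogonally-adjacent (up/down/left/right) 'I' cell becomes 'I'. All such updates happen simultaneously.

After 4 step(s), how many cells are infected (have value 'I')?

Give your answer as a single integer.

Answer: 24

Derivation:
Step 0 (initial): 2 infected
Step 1: +6 new -> 8 infected
Step 2: +6 new -> 14 infected
Step 3: +5 new -> 19 infected
Step 4: +5 new -> 24 infected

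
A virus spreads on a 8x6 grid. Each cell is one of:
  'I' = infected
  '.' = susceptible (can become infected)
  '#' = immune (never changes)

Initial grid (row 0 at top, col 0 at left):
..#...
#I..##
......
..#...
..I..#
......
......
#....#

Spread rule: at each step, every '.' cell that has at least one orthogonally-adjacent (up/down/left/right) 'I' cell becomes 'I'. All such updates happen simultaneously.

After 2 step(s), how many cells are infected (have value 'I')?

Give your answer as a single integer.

Step 0 (initial): 2 infected
Step 1: +6 new -> 8 infected
Step 2: +11 new -> 19 infected

Answer: 19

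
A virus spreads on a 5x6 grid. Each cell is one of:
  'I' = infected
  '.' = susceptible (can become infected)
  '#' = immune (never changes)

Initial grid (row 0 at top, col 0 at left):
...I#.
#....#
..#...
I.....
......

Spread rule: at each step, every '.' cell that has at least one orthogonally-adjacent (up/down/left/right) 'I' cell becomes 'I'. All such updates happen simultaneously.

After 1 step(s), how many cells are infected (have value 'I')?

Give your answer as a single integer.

Answer: 7

Derivation:
Step 0 (initial): 2 infected
Step 1: +5 new -> 7 infected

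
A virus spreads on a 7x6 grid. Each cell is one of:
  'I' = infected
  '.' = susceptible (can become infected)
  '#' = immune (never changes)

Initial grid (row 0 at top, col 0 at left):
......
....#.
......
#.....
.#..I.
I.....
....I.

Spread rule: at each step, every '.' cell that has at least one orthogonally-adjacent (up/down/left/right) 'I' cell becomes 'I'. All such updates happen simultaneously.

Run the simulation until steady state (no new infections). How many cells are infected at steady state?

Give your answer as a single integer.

Answer: 39

Derivation:
Step 0 (initial): 3 infected
Step 1: +9 new -> 12 infected
Step 2: +9 new -> 21 infected
Step 3: +3 new -> 24 infected
Step 4: +4 new -> 28 infected
Step 5: +4 new -> 32 infected
Step 6: +4 new -> 36 infected
Step 7: +2 new -> 38 infected
Step 8: +1 new -> 39 infected
Step 9: +0 new -> 39 infected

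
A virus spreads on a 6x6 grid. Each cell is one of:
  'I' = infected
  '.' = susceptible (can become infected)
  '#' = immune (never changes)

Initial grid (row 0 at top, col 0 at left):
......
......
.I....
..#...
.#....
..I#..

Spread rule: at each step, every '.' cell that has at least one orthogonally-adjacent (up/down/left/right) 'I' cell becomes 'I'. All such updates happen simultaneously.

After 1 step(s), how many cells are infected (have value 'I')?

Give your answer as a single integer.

Answer: 8

Derivation:
Step 0 (initial): 2 infected
Step 1: +6 new -> 8 infected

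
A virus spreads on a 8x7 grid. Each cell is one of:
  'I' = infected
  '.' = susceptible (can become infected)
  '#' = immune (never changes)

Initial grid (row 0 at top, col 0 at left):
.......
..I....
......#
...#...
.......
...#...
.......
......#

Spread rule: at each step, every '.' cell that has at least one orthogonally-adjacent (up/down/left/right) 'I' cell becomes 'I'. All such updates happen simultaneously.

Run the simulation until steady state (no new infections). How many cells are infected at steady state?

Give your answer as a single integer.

Step 0 (initial): 1 infected
Step 1: +4 new -> 5 infected
Step 2: +7 new -> 12 infected
Step 3: +7 new -> 19 infected
Step 4: +8 new -> 27 infected
Step 5: +6 new -> 33 infected
Step 6: +7 new -> 40 infected
Step 7: +6 new -> 46 infected
Step 8: +4 new -> 50 infected
Step 9: +2 new -> 52 infected
Step 10: +0 new -> 52 infected

Answer: 52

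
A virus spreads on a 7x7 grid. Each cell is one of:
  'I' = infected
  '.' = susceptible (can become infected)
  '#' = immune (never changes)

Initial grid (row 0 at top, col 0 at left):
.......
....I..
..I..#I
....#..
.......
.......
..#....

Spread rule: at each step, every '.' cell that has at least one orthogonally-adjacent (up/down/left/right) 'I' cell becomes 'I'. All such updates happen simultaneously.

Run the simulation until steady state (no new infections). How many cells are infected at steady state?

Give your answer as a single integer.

Answer: 46

Derivation:
Step 0 (initial): 3 infected
Step 1: +10 new -> 13 infected
Step 2: +11 new -> 24 infected
Step 3: +8 new -> 32 infected
Step 4: +7 new -> 39 infected
Step 5: +5 new -> 44 infected
Step 6: +2 new -> 46 infected
Step 7: +0 new -> 46 infected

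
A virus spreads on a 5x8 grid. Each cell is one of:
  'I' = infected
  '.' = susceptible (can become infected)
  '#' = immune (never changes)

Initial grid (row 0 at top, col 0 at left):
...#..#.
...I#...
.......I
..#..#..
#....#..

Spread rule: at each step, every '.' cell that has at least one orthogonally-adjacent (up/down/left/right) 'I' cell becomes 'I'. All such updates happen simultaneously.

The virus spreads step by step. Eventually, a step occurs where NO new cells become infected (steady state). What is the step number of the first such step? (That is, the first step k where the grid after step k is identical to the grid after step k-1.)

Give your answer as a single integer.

Step 0 (initial): 2 infected
Step 1: +5 new -> 7 infected
Step 2: +10 new -> 17 infected
Step 3: +7 new -> 24 infected
Step 4: +6 new -> 30 infected
Step 5: +3 new -> 33 infected
Step 6: +0 new -> 33 infected

Answer: 6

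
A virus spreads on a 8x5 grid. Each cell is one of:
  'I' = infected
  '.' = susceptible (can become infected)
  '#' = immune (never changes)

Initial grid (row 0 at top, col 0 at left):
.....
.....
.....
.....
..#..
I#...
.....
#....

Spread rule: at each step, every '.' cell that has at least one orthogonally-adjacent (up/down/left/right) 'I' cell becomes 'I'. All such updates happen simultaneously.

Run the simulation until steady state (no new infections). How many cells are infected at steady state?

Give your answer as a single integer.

Answer: 37

Derivation:
Step 0 (initial): 1 infected
Step 1: +2 new -> 3 infected
Step 2: +3 new -> 6 infected
Step 3: +4 new -> 10 infected
Step 4: +6 new -> 16 infected
Step 5: +7 new -> 23 infected
Step 6: +7 new -> 30 infected
Step 7: +4 new -> 34 infected
Step 8: +2 new -> 36 infected
Step 9: +1 new -> 37 infected
Step 10: +0 new -> 37 infected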